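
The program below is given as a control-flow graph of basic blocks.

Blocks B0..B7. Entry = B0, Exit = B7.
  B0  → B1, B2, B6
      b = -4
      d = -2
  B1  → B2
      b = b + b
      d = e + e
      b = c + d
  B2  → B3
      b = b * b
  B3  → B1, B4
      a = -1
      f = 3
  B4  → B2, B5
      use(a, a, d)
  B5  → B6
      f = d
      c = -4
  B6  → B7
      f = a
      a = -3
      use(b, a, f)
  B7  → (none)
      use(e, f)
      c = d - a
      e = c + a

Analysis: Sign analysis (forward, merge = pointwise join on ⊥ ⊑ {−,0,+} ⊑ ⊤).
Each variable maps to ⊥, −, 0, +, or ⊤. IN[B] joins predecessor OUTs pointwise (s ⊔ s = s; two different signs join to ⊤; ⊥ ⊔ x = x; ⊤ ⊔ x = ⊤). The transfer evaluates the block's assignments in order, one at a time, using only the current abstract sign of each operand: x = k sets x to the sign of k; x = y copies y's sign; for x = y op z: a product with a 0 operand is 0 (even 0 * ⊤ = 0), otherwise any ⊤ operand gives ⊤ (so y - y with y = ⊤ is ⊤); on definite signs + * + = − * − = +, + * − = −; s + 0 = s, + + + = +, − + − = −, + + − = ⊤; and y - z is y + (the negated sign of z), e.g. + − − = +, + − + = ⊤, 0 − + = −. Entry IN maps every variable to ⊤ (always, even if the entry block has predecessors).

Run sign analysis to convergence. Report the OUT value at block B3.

Fixpoint table:
  B0: | IN=(all ⊤) | OUT={b:-, d:-; rest ⊤}
  B1: | IN=(all ⊤) | OUT=(all ⊤)
  B2: | IN=(all ⊤) | OUT=(all ⊤)
  B3: | IN=(all ⊤) | OUT={a:-, f:+; rest ⊤}
  B4: | IN={a:-, f:+; rest ⊤} | OUT={a:-, f:+; rest ⊤}
  B5: | IN={a:-, f:+; rest ⊤} | OUT={a:-, c:-; rest ⊤}
  B6: | IN=(all ⊤) | OUT={a:-; rest ⊤}
  B7: | IN={a:-; rest ⊤} | OUT={a:-; rest ⊤}

Merge at B3: IN[B3] = OUT[B2] = {a: ⊤, b: ⊤, c: ⊤, d: ⊤, e: ⊤, f: ⊤}
Applying B3's transfer function to that IN value gives OUT[B3] (row B3 above).

Answer: {a: -, b: ⊤, c: ⊤, d: ⊤, e: ⊤, f: +}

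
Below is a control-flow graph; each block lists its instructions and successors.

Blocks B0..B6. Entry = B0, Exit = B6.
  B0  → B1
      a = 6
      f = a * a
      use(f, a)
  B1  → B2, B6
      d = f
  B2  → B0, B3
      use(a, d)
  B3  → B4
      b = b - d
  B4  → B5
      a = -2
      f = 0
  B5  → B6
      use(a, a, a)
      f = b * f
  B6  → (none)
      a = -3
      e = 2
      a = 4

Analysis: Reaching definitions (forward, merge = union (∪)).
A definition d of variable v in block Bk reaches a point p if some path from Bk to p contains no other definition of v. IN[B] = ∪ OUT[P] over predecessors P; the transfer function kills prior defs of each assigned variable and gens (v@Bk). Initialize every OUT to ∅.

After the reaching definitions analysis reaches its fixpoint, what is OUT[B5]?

Converged values:
  B0: | IN={a@B0, d@B1, f@B0} | OUT={a@B0, d@B1, f@B0}
  B1: | IN={a@B0, d@B1, f@B0} | OUT={a@B0, d@B1, f@B0}
  B2: | IN={a@B0, d@B1, f@B0} | OUT={a@B0, d@B1, f@B0}
  B3: | IN={a@B0, d@B1, f@B0} | OUT={a@B0, b@B3, d@B1, f@B0}
  B4: | IN={a@B0, b@B3, d@B1, f@B0} | OUT={a@B4, b@B3, d@B1, f@B4}
  B5: | IN={a@B4, b@B3, d@B1, f@B4} | OUT={a@B4, b@B3, d@B1, f@B5}
  B6: | IN={a@B0, a@B4, b@B3, d@B1, f@B0, f@B5} | OUT={a@B6, b@B3, d@B1, e@B6, f@B0, f@B5}

Merge at B5: IN[B5] = OUT[B4] = {a@B4, b@B3, d@B1, f@B4}
Applying B5's transfer function to that IN value gives OUT[B5] (row B5 above).

Answer: {a@B4, b@B3, d@B1, f@B5}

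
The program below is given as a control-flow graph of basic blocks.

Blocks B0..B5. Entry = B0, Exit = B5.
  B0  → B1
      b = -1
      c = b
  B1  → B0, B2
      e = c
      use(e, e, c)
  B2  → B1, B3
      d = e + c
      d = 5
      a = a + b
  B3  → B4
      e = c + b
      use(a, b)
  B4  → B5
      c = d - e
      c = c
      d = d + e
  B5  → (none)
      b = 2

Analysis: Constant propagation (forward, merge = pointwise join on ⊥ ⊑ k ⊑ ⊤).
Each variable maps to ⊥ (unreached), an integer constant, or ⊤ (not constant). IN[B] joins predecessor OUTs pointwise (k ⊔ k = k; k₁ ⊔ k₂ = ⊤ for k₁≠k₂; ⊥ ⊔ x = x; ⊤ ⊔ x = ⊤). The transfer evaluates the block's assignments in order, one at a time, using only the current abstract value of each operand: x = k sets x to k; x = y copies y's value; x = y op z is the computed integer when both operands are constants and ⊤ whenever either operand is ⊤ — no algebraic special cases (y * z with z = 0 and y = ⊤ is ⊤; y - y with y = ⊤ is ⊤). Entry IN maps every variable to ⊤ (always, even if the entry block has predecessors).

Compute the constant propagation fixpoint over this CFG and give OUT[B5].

Answer: {a: ⊤, b: 2, c: 7, d: 3, e: -2, f: ⊤}

Derivation:
Per-block solution:
  B0:   IN=(all ⊤)   OUT={b:-1, c:-1; rest ⊤}
  B1:   IN={b:-1, c:-1; rest ⊤}   OUT={b:-1, c:-1, e:-1; rest ⊤}
  B2:   IN={b:-1, c:-1, e:-1; rest ⊤}   OUT={b:-1, c:-1, d:5, e:-1; rest ⊤}
  B3:   IN={b:-1, c:-1, d:5, e:-1; rest ⊤}   OUT={b:-1, c:-1, d:5, e:-2; rest ⊤}
  B4:   IN={b:-1, c:-1, d:5, e:-2; rest ⊤}   OUT={b:-1, c:7, d:3, e:-2; rest ⊤}
  B5:   IN={b:-1, c:7, d:3, e:-2; rest ⊤}   OUT={b:2, c:7, d:3, e:-2; rest ⊤}

Merge at B5: IN[B5] = OUT[B4] = {a: ⊤, b: -1, c: 7, d: 3, e: -2, f: ⊤}
Applying B5's transfer function to that IN value gives OUT[B5] (row B5 above).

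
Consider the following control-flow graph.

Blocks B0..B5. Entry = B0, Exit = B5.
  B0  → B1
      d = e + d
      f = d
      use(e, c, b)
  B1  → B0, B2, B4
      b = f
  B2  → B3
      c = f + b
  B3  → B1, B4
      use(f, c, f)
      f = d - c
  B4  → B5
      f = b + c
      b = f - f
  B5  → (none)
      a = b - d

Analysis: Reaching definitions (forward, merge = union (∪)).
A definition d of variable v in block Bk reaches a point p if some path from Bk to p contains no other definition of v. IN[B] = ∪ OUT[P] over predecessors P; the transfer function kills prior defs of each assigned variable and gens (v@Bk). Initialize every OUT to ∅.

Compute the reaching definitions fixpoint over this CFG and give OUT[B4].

Answer: {b@B4, c@B2, d@B0, f@B4}

Derivation:
Per-block solution:
  B0: | IN={b@B1, c@B2, d@B0, f@B0, f@B3} | OUT={b@B1, c@B2, d@B0, f@B0}
  B1: | IN={b@B1, c@B2, d@B0, f@B0, f@B3} | OUT={b@B1, c@B2, d@B0, f@B0, f@B3}
  B2: | IN={b@B1, c@B2, d@B0, f@B0, f@B3} | OUT={b@B1, c@B2, d@B0, f@B0, f@B3}
  B3: | IN={b@B1, c@B2, d@B0, f@B0, f@B3} | OUT={b@B1, c@B2, d@B0, f@B3}
  B4: | IN={b@B1, c@B2, d@B0, f@B0, f@B3} | OUT={b@B4, c@B2, d@B0, f@B4}
  B5: | IN={b@B4, c@B2, d@B0, f@B4} | OUT={a@B5, b@B4, c@B2, d@B0, f@B4}

Merge at B4: IN[B4] = OUT[B1] ⊔ OUT[B3] = {b@B1, c@B2, d@B0, f@B0, f@B3}
Applying B4's transfer function to that IN value gives OUT[B4] (row B4 above).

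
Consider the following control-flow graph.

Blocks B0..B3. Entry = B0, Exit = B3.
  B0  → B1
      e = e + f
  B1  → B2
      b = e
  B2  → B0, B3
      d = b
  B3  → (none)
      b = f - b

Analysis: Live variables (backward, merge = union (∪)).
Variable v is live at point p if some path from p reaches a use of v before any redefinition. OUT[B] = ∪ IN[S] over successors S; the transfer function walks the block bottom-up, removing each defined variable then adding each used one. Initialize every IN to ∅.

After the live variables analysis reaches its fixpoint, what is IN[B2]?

Answer: {b, e, f}

Working:
Per-block solution:
  B0: | IN={e, f} | OUT={e, f}
  B1: | IN={e, f} | OUT={b, e, f}
  B2: | IN={b, e, f} | OUT={b, e, f}
  B3: | IN={b, f} | OUT={}

Merge at B2: OUT[B2] = IN[B0] ⊔ IN[B3] = {b, e, f}
Applying B2's transfer function to that OUT value gives IN[B2] (row B2 above).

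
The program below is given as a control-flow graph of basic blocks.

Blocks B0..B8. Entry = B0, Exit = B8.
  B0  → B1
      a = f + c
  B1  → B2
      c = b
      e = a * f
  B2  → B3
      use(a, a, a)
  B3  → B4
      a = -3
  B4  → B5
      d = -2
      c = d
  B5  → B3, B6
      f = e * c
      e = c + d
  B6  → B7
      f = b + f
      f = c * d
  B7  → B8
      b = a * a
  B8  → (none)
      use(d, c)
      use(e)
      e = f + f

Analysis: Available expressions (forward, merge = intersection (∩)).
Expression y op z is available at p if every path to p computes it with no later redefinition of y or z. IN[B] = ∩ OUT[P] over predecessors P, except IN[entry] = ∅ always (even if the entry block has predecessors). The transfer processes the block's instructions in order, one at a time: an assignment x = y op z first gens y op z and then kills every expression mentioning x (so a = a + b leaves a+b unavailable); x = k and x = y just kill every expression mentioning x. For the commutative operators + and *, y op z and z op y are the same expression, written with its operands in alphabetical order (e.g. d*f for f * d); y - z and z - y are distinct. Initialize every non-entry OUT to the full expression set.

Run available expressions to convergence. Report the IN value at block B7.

Answer: {c*d, c+d}

Trace:
Converged values:
  B0: | IN={} | OUT={c+f}
  B1: | IN={c+f} | OUT={a*f}
  B2: | IN={a*f} | OUT={a*f}
  B3: | IN={} | OUT={}
  B4: | IN={} | OUT={}
  B5: | IN={} | OUT={c+d}
  B6: | IN={c+d} | OUT={c*d, c+d}
  B7: | IN={c*d, c+d} | OUT={a*a, c*d, c+d}
  B8: | IN={a*a, c*d, c+d} | OUT={a*a, c*d, c+d, f+f}

Merge at B7: IN[B7] = OUT[B6] = {c*d, c+d}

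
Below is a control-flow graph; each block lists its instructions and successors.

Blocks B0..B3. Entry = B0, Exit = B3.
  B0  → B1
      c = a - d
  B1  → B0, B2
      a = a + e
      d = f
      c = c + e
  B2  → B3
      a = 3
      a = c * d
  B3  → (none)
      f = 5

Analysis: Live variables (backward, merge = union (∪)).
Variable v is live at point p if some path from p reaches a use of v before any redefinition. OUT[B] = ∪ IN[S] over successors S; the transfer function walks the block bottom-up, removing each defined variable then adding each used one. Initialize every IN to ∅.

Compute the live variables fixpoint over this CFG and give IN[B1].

Converged values:
  B0:   IN={a, d, e, f}   OUT={a, c, e, f}
  B1:   IN={a, c, e, f}   OUT={a, c, d, e, f}
  B2:   IN={c, d}   OUT={}
  B3:   IN={}   OUT={}

Merge at B1: OUT[B1] = IN[B0] ⊔ IN[B2] = {a, c, d, e, f}
Applying B1's transfer function to that OUT value gives IN[B1] (row B1 above).

Answer: {a, c, e, f}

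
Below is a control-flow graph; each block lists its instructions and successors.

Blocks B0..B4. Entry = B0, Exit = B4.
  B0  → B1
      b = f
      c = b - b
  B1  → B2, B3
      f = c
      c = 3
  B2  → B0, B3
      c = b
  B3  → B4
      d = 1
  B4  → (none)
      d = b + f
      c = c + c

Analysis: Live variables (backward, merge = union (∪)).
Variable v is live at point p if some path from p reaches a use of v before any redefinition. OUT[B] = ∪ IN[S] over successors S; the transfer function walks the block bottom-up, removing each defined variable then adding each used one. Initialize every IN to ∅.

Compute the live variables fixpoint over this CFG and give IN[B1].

Answer: {b, c}

Derivation:
Converged values:
  B0: | IN={f} | OUT={b, c}
  B1: | IN={b, c} | OUT={b, c, f}
  B2: | IN={b, f} | OUT={b, c, f}
  B3: | IN={b, c, f} | OUT={b, c, f}
  B4: | IN={b, c, f} | OUT={}

Merge at B1: OUT[B1] = IN[B2] ⊔ IN[B3] = {b, c, f}
Applying B1's transfer function to that OUT value gives IN[B1] (row B1 above).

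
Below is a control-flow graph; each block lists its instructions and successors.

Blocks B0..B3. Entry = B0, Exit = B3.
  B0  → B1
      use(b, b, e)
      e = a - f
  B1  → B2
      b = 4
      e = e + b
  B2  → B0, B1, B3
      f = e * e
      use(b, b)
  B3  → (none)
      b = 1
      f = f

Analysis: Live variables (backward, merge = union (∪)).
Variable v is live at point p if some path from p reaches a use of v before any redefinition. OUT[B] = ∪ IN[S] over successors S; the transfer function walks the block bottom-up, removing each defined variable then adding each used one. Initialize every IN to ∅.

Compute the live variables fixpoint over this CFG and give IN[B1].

Fixpoint table:
  B0:  IN={a, b, e, f}  OUT={a, e}
  B1:  IN={a, e}  OUT={a, b, e}
  B2:  IN={a, b, e}  OUT={a, b, e, f}
  B3:  IN={f}  OUT={}

Merge at B1: OUT[B1] = IN[B2] = {a, b, e}
Applying B1's transfer function to that OUT value gives IN[B1] (row B1 above).

Answer: {a, e}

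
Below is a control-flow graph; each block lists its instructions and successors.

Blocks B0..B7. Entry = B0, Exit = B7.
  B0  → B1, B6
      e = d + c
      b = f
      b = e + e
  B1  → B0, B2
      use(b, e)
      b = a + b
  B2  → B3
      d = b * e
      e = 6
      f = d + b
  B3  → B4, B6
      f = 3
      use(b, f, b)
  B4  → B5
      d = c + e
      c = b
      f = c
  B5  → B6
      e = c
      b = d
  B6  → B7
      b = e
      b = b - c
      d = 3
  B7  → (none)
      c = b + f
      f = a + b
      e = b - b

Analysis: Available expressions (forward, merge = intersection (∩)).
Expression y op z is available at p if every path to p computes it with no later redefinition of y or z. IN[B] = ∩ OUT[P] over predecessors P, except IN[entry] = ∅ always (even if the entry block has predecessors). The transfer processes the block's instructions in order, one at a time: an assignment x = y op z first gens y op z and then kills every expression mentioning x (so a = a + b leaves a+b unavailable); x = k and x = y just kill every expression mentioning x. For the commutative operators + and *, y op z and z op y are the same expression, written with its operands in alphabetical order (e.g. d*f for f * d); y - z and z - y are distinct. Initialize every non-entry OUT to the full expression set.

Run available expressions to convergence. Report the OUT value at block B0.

Converged values:
  B0: | IN={} | OUT={c+d, e+e}
  B1: | IN={c+d, e+e} | OUT={c+d, e+e}
  B2: | IN={c+d, e+e} | OUT={b+d}
  B3: | IN={b+d} | OUT={b+d}
  B4: | IN={b+d} | OUT={}
  B5: | IN={} | OUT={}
  B6: | IN={} | OUT={}
  B7: | IN={} | OUT={a+b, b-b}

Merge at B0 (entry node, so the boundary value {} is joined with the incoming edge(s)): IN[B0] = {} ∩ OUT[B1] = {}
Applying B0's transfer function to that IN value gives OUT[B0] (row B0 above).

Answer: {c+d, e+e}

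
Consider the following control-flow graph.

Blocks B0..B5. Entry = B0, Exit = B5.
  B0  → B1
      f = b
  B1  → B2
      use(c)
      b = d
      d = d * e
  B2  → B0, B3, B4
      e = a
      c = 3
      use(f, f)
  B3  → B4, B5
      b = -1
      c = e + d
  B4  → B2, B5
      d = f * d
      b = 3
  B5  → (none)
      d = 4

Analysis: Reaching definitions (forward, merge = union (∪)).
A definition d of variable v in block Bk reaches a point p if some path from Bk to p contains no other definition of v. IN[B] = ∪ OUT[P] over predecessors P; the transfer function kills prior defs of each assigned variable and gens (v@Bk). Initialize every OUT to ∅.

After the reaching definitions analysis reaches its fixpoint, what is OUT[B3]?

Converged values:
  B0:  IN={b@B1, b@B4, c@B2, d@B1, d@B4, e@B2, f@B0}  OUT={b@B1, b@B4, c@B2, d@B1, d@B4, e@B2, f@B0}
  B1:  IN={b@B1, b@B4, c@B2, d@B1, d@B4, e@B2, f@B0}  OUT={b@B1, c@B2, d@B1, e@B2, f@B0}
  B2:  IN={b@B1, b@B4, c@B2, c@B3, d@B1, d@B4, e@B2, f@B0}  OUT={b@B1, b@B4, c@B2, d@B1, d@B4, e@B2, f@B0}
  B3:  IN={b@B1, b@B4, c@B2, d@B1, d@B4, e@B2, f@B0}  OUT={b@B3, c@B3, d@B1, d@B4, e@B2, f@B0}
  B4:  IN={b@B1, b@B3, b@B4, c@B2, c@B3, d@B1, d@B4, e@B2, f@B0}  OUT={b@B4, c@B2, c@B3, d@B4, e@B2, f@B0}
  B5:  IN={b@B3, b@B4, c@B2, c@B3, d@B1, d@B4, e@B2, f@B0}  OUT={b@B3, b@B4, c@B2, c@B3, d@B5, e@B2, f@B0}

Merge at B3: IN[B3] = OUT[B2] = {b@B1, b@B4, c@B2, d@B1, d@B4, e@B2, f@B0}
Applying B3's transfer function to that IN value gives OUT[B3] (row B3 above).

Answer: {b@B3, c@B3, d@B1, d@B4, e@B2, f@B0}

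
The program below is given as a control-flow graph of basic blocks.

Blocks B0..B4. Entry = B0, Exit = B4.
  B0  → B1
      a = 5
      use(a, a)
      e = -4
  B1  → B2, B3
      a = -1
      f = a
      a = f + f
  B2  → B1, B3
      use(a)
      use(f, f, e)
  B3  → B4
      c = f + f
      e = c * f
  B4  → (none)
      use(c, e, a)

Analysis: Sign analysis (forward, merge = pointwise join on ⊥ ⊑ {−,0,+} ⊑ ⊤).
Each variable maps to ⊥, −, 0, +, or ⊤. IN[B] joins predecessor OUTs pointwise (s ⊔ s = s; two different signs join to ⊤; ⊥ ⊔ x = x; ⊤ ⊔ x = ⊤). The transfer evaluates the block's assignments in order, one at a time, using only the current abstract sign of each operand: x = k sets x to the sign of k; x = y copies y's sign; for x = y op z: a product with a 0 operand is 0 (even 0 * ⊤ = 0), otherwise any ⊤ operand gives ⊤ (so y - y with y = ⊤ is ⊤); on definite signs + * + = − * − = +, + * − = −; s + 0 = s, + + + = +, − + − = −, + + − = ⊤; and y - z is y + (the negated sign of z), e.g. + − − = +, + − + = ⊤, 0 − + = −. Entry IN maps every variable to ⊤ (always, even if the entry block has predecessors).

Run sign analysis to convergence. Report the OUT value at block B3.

Converged values:
  B0:  IN=(all ⊤)  OUT={a:+, e:-; rest ⊤}
  B1:  IN={e:-; rest ⊤}  OUT={a:-, e:-, f:-; rest ⊤}
  B2:  IN={a:-, e:-, f:-; rest ⊤}  OUT={a:-, e:-, f:-; rest ⊤}
  B3:  IN={a:-, e:-, f:-; rest ⊤}  OUT={a:-, c:-, e:+, f:-; rest ⊤}
  B4:  IN={a:-, c:-, e:+, f:-; rest ⊤}  OUT={a:-, c:-, e:+, f:-; rest ⊤}

Merge at B3: IN[B3] = OUT[B1] ⊔ OUT[B2] = {a: -, b: ⊤, c: ⊤, d: ⊤, e: -, f: -}
Applying B3's transfer function to that IN value gives OUT[B3] (row B3 above).

Answer: {a: -, b: ⊤, c: -, d: ⊤, e: +, f: -}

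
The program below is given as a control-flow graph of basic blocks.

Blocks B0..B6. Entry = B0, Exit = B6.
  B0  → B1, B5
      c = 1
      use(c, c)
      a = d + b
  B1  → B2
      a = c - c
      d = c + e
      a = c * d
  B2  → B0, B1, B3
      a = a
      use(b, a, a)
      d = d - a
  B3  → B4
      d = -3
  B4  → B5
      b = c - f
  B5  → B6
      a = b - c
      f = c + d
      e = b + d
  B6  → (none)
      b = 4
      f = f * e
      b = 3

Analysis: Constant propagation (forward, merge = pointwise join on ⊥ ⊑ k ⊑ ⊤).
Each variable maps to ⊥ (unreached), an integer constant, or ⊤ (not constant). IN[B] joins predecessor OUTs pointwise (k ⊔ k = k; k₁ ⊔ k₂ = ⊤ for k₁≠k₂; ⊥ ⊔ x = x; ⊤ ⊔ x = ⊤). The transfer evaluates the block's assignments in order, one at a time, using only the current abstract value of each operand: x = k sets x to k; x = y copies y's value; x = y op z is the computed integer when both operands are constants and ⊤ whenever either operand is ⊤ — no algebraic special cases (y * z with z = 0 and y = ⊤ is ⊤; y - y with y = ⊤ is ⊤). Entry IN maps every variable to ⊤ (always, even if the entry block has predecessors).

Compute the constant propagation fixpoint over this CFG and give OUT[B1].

Answer: {a: ⊤, b: ⊤, c: 1, d: ⊤, e: ⊤, f: ⊤}

Trace:
Per-block solution:
  B0:  IN=(all ⊤)  OUT={c:1; rest ⊤}
  B1:  IN={c:1; rest ⊤}  OUT={c:1; rest ⊤}
  B2:  IN={c:1; rest ⊤}  OUT={c:1; rest ⊤}
  B3:  IN={c:1; rest ⊤}  OUT={c:1, d:-3; rest ⊤}
  B4:  IN={c:1, d:-3; rest ⊤}  OUT={c:1, d:-3; rest ⊤}
  B5:  IN={c:1; rest ⊤}  OUT={c:1; rest ⊤}
  B6:  IN={c:1; rest ⊤}  OUT={b:3, c:1; rest ⊤}

Merge at B1: IN[B1] = OUT[B0] ⊔ OUT[B2] = {a: ⊤, b: ⊤, c: 1, d: ⊤, e: ⊤, f: ⊤}
Applying B1's transfer function to that IN value gives OUT[B1] (row B1 above).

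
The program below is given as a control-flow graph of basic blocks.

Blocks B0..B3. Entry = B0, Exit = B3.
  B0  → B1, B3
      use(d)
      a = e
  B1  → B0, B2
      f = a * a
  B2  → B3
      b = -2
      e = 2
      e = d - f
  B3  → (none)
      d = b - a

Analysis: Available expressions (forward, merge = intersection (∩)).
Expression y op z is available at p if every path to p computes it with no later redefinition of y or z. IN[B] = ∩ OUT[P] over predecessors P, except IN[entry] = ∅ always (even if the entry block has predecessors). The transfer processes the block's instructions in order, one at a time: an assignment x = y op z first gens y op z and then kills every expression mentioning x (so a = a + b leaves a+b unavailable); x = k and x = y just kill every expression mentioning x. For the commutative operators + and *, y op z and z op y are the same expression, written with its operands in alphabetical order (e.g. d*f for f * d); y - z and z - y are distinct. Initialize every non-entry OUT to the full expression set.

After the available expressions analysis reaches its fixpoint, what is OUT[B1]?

Fixpoint table:
  B0:   IN={}   OUT={}
  B1:   IN={}   OUT={a*a}
  B2:   IN={a*a}   OUT={a*a, d-f}
  B3:   IN={}   OUT={b-a}

Merge at B1: IN[B1] = OUT[B0] = {}
Applying B1's transfer function to that IN value gives OUT[B1] (row B1 above).

Answer: {a*a}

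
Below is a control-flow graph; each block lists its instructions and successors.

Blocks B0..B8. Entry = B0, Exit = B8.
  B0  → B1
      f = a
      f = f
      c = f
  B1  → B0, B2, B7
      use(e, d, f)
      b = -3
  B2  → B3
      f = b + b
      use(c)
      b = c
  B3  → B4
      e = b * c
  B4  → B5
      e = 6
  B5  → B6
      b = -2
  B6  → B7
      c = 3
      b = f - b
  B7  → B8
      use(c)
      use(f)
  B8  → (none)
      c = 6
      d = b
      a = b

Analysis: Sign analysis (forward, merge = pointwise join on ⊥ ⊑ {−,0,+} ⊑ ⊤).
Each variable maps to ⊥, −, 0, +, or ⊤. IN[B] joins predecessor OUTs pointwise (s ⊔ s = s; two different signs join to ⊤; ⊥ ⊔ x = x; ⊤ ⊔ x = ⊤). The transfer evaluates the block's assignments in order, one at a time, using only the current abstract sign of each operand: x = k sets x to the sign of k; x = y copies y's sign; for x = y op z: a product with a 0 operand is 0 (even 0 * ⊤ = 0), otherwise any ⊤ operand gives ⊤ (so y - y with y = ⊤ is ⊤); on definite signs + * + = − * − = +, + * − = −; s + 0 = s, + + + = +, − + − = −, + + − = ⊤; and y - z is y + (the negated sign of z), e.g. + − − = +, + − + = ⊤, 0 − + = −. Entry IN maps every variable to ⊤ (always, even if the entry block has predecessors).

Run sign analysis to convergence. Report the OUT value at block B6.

Fixpoint table:
  B0:   IN=(all ⊤)   OUT=(all ⊤)
  B1:   IN=(all ⊤)   OUT={b:-; rest ⊤}
  B2:   IN={b:-; rest ⊤}   OUT={f:-; rest ⊤}
  B3:   IN={f:-; rest ⊤}   OUT={f:-; rest ⊤}
  B4:   IN={f:-; rest ⊤}   OUT={e:+, f:-; rest ⊤}
  B5:   IN={e:+, f:-; rest ⊤}   OUT={b:-, e:+, f:-; rest ⊤}
  B6:   IN={b:-, e:+, f:-; rest ⊤}   OUT={c:+, e:+, f:-; rest ⊤}
  B7:   IN=(all ⊤)   OUT=(all ⊤)
  B8:   IN=(all ⊤)   OUT={c:+; rest ⊤}

Merge at B6: IN[B6] = OUT[B5] = {a: ⊤, b: -, c: ⊤, d: ⊤, e: +, f: -}
Applying B6's transfer function to that IN value gives OUT[B6] (row B6 above).

Answer: {a: ⊤, b: ⊤, c: +, d: ⊤, e: +, f: -}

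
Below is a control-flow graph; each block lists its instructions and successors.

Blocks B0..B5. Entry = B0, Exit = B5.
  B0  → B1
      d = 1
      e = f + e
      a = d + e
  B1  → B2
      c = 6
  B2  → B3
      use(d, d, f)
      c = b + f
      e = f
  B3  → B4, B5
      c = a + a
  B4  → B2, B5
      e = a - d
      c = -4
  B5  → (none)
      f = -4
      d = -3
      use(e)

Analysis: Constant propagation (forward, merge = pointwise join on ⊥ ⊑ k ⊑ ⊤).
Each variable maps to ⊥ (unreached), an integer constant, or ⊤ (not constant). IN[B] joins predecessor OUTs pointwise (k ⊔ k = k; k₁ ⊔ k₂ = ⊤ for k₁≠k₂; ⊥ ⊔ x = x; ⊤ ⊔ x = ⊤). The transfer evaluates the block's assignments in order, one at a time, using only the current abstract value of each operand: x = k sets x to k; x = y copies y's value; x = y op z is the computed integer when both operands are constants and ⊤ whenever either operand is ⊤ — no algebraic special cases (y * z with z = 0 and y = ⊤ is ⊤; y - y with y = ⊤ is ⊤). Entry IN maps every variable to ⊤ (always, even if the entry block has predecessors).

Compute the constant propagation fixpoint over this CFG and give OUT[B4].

Converged values:
  B0: | IN=(all ⊤) | OUT={d:1; rest ⊤}
  B1: | IN={d:1; rest ⊤} | OUT={c:6, d:1; rest ⊤}
  B2: | IN={d:1; rest ⊤} | OUT={d:1; rest ⊤}
  B3: | IN={d:1; rest ⊤} | OUT={d:1; rest ⊤}
  B4: | IN={d:1; rest ⊤} | OUT={c:-4, d:1; rest ⊤}
  B5: | IN={d:1; rest ⊤} | OUT={d:-3, f:-4; rest ⊤}

Merge at B4: IN[B4] = OUT[B3] = {a: ⊤, b: ⊤, c: ⊤, d: 1, e: ⊤, f: ⊤}
Applying B4's transfer function to that IN value gives OUT[B4] (row B4 above).

Answer: {a: ⊤, b: ⊤, c: -4, d: 1, e: ⊤, f: ⊤}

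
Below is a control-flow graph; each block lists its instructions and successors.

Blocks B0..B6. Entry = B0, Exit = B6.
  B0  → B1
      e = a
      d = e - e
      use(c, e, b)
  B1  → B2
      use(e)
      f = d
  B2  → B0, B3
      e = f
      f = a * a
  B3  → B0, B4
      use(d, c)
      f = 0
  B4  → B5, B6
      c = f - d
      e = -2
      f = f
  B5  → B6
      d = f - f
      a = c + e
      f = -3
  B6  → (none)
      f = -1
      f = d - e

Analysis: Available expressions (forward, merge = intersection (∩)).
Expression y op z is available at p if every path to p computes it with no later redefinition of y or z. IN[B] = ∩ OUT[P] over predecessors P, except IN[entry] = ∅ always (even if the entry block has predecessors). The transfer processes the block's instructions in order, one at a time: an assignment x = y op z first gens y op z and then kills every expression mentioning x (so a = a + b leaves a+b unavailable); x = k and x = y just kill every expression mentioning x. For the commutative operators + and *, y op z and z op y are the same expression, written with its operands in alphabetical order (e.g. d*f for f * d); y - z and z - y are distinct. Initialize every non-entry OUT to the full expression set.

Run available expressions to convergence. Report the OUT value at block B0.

Answer: {e-e}

Derivation:
Per-block solution:
  B0:  IN={}  OUT={e-e}
  B1:  IN={e-e}  OUT={e-e}
  B2:  IN={e-e}  OUT={a*a}
  B3:  IN={a*a}  OUT={a*a}
  B4:  IN={a*a}  OUT={a*a}
  B5:  IN={a*a}  OUT={c+e}
  B6:  IN={}  OUT={d-e}

Merge at B0 (entry node, so the boundary value {} is joined with the incoming edge(s)): IN[B0] = {} ∩ OUT[B2] ∩ OUT[B3] = {}
Applying B0's transfer function to that IN value gives OUT[B0] (row B0 above).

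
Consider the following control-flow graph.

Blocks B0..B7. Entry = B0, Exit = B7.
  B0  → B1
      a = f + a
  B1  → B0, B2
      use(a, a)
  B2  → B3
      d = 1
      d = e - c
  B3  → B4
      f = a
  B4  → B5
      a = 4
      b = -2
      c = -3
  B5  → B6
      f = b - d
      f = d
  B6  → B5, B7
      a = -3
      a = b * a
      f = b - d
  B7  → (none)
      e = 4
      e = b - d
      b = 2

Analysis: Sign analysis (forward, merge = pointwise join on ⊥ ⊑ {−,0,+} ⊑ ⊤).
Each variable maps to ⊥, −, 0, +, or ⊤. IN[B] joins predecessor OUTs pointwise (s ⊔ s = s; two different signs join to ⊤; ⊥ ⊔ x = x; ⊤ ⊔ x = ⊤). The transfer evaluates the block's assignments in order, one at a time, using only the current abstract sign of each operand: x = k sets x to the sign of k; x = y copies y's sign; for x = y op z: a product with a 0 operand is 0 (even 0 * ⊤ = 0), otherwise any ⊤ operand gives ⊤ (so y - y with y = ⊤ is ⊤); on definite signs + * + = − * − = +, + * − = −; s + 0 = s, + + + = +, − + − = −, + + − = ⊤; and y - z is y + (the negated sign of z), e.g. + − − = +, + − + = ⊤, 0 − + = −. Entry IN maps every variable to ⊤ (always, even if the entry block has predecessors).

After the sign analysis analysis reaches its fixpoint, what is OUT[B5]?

Answer: {a: +, b: -, c: -, d: ⊤, e: ⊤, f: ⊤}

Derivation:
Fixpoint table:
  B0:  IN=(all ⊤)  OUT=(all ⊤)
  B1:  IN=(all ⊤)  OUT=(all ⊤)
  B2:  IN=(all ⊤)  OUT=(all ⊤)
  B3:  IN=(all ⊤)  OUT=(all ⊤)
  B4:  IN=(all ⊤)  OUT={a:+, b:-, c:-; rest ⊤}
  B5:  IN={a:+, b:-, c:-; rest ⊤}  OUT={a:+, b:-, c:-; rest ⊤}
  B6:  IN={a:+, b:-, c:-; rest ⊤}  OUT={a:+, b:-, c:-; rest ⊤}
  B7:  IN={a:+, b:-, c:-; rest ⊤}  OUT={a:+, b:+, c:-; rest ⊤}

Merge at B5: IN[B5] = OUT[B4] ⊔ OUT[B6] = {a: +, b: -, c: -, d: ⊤, e: ⊤, f: ⊤}
Applying B5's transfer function to that IN value gives OUT[B5] (row B5 above).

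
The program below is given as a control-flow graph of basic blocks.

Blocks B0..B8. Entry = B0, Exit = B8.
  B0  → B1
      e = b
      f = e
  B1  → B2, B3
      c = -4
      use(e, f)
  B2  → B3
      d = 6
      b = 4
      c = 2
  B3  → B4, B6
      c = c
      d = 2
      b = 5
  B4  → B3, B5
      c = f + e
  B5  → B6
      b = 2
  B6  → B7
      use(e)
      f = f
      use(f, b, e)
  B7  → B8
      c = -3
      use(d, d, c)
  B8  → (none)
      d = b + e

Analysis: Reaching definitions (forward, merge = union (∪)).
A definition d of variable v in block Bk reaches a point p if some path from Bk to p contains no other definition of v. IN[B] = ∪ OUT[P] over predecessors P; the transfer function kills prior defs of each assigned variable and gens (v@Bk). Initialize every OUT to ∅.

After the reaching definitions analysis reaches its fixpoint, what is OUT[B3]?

Converged values:
  B0:  IN={}  OUT={e@B0, f@B0}
  B1:  IN={e@B0, f@B0}  OUT={c@B1, e@B0, f@B0}
  B2:  IN={c@B1, e@B0, f@B0}  OUT={b@B2, c@B2, d@B2, e@B0, f@B0}
  B3:  IN={b@B2, b@B3, c@B1, c@B2, c@B4, d@B2, d@B3, e@B0, f@B0}  OUT={b@B3, c@B3, d@B3, e@B0, f@B0}
  B4:  IN={b@B3, c@B3, d@B3, e@B0, f@B0}  OUT={b@B3, c@B4, d@B3, e@B0, f@B0}
  B5:  IN={b@B3, c@B4, d@B3, e@B0, f@B0}  OUT={b@B5, c@B4, d@B3, e@B0, f@B0}
  B6:  IN={b@B3, b@B5, c@B3, c@B4, d@B3, e@B0, f@B0}  OUT={b@B3, b@B5, c@B3, c@B4, d@B3, e@B0, f@B6}
  B7:  IN={b@B3, b@B5, c@B3, c@B4, d@B3, e@B0, f@B6}  OUT={b@B3, b@B5, c@B7, d@B3, e@B0, f@B6}
  B8:  IN={b@B3, b@B5, c@B7, d@B3, e@B0, f@B6}  OUT={b@B3, b@B5, c@B7, d@B8, e@B0, f@B6}

Merge at B3: IN[B3] = OUT[B1] ⊔ OUT[B2] ⊔ OUT[B4] = {b@B2, b@B3, c@B1, c@B2, c@B4, d@B2, d@B3, e@B0, f@B0}
Applying B3's transfer function to that IN value gives OUT[B3] (row B3 above).

Answer: {b@B3, c@B3, d@B3, e@B0, f@B0}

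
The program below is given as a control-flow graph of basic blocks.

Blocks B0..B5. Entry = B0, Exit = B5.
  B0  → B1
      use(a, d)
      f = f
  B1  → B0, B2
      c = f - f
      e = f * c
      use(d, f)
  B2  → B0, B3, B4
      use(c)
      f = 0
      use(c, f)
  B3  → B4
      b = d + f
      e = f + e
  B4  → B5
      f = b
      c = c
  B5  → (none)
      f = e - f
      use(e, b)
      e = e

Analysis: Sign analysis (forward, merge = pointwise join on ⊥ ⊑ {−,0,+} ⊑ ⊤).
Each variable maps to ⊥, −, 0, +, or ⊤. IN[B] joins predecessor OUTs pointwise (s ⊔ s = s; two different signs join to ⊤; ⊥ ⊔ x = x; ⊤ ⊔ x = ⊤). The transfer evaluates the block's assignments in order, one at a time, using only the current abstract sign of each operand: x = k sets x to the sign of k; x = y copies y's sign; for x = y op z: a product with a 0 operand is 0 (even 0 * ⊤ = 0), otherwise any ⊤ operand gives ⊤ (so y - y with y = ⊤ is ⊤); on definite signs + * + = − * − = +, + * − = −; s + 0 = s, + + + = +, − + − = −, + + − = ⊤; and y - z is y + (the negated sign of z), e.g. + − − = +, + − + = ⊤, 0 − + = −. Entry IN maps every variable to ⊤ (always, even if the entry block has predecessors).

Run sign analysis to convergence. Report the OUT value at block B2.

Answer: {a: ⊤, b: ⊤, c: ⊤, d: ⊤, e: ⊤, f: 0}

Trace:
Per-block solution:
  B0: | IN=(all ⊤) | OUT=(all ⊤)
  B1: | IN=(all ⊤) | OUT=(all ⊤)
  B2: | IN=(all ⊤) | OUT={f:0; rest ⊤}
  B3: | IN={f:0; rest ⊤} | OUT={f:0; rest ⊤}
  B4: | IN={f:0; rest ⊤} | OUT=(all ⊤)
  B5: | IN=(all ⊤) | OUT=(all ⊤)

Merge at B2: IN[B2] = OUT[B1] = {a: ⊤, b: ⊤, c: ⊤, d: ⊤, e: ⊤, f: ⊤}
Applying B2's transfer function to that IN value gives OUT[B2] (row B2 above).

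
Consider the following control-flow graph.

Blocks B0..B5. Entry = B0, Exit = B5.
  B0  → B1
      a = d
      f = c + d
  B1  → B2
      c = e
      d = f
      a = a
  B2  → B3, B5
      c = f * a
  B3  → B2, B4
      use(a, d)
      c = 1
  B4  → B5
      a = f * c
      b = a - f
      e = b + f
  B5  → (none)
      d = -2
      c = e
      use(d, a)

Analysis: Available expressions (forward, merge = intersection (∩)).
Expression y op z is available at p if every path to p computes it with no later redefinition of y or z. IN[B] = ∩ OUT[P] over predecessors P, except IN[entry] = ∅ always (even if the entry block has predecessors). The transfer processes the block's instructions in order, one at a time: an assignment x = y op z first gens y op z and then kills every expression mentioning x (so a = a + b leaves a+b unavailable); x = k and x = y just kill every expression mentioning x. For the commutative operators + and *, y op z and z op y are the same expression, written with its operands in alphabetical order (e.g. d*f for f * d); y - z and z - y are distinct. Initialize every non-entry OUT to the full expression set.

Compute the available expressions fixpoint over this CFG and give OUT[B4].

Converged values:
  B0: | IN={} | OUT={c+d}
  B1: | IN={c+d} | OUT={}
  B2: | IN={} | OUT={a*f}
  B3: | IN={a*f} | OUT={a*f}
  B4: | IN={a*f} | OUT={a-f, b+f, c*f}
  B5: | IN={} | OUT={}

Merge at B4: IN[B4] = OUT[B3] = {a*f}
Applying B4's transfer function to that IN value gives OUT[B4] (row B4 above).

Answer: {a-f, b+f, c*f}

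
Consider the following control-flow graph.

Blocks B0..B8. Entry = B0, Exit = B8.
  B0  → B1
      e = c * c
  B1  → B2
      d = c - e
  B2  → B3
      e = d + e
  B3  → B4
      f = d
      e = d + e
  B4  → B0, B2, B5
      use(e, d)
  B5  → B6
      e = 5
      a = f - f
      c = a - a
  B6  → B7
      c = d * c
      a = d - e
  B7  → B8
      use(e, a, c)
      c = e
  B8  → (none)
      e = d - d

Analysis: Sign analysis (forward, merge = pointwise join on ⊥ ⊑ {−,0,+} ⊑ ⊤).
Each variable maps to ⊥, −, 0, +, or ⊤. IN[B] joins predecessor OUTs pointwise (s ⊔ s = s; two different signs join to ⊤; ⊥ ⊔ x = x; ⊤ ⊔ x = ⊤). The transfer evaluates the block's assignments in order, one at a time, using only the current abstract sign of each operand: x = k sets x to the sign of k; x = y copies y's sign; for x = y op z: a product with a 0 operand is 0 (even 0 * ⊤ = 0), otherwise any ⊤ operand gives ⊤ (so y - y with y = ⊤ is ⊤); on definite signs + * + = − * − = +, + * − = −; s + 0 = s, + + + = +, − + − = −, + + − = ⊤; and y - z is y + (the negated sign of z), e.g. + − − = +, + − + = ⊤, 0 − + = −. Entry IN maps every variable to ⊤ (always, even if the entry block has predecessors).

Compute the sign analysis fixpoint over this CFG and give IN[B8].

Converged values:
  B0: | IN=(all ⊤) | OUT=(all ⊤)
  B1: | IN=(all ⊤) | OUT=(all ⊤)
  B2: | IN=(all ⊤) | OUT=(all ⊤)
  B3: | IN=(all ⊤) | OUT=(all ⊤)
  B4: | IN=(all ⊤) | OUT=(all ⊤)
  B5: | IN=(all ⊤) | OUT={e:+; rest ⊤}
  B6: | IN={e:+; rest ⊤} | OUT={e:+; rest ⊤}
  B7: | IN={e:+; rest ⊤} | OUT={c:+, e:+; rest ⊤}
  B8: | IN={c:+, e:+; rest ⊤} | OUT={c:+; rest ⊤}

Merge at B8: IN[B8] = OUT[B7] = {a: ⊤, b: ⊤, c: +, d: ⊤, e: +, f: ⊤}

Answer: {a: ⊤, b: ⊤, c: +, d: ⊤, e: +, f: ⊤}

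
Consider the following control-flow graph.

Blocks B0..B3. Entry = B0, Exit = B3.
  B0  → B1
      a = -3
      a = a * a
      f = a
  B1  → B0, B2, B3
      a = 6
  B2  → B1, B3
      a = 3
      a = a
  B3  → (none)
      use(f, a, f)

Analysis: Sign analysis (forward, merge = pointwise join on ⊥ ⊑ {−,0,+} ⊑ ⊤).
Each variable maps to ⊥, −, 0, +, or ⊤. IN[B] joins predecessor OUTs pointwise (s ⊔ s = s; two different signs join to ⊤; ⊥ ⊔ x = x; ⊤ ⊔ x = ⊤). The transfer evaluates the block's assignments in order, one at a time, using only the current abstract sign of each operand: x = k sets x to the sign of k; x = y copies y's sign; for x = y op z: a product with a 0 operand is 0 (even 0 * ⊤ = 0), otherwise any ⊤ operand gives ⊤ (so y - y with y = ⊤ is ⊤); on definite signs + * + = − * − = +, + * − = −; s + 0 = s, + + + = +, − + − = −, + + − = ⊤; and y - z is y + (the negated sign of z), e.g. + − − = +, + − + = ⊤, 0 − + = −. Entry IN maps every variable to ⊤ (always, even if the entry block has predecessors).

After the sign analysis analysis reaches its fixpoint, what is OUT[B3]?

Answer: {a: +, b: ⊤, c: ⊤, d: ⊤, e: ⊤, f: +}

Working:
Converged values:
  B0:  IN=(all ⊤)  OUT={a:+, f:+; rest ⊤}
  B1:  IN={a:+, f:+; rest ⊤}  OUT={a:+, f:+; rest ⊤}
  B2:  IN={a:+, f:+; rest ⊤}  OUT={a:+, f:+; rest ⊤}
  B3:  IN={a:+, f:+; rest ⊤}  OUT={a:+, f:+; rest ⊤}

Merge at B3: IN[B3] = OUT[B1] ⊔ OUT[B2] = {a: +, b: ⊤, c: ⊤, d: ⊤, e: ⊤, f: +}
Applying B3's transfer function to that IN value gives OUT[B3] (row B3 above).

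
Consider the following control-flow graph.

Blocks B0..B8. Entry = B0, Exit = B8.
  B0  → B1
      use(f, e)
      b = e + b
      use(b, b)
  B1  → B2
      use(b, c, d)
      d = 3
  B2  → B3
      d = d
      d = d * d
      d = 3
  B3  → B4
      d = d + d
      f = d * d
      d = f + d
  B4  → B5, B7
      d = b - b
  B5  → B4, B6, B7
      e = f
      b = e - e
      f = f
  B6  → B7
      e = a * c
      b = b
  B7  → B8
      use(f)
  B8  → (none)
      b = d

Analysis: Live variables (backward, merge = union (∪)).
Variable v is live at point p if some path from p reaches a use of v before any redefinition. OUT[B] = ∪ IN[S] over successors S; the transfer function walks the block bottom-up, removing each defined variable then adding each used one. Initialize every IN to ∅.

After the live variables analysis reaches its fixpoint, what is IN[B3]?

Converged values:
  B0:  IN={a, b, c, d, e, f}  OUT={a, b, c, d}
  B1:  IN={a, b, c, d}  OUT={a, b, c, d}
  B2:  IN={a, b, c, d}  OUT={a, b, c, d}
  B3:  IN={a, b, c, d}  OUT={a, b, c, f}
  B4:  IN={a, b, c, f}  OUT={a, c, d, f}
  B5:  IN={a, c, d, f}  OUT={a, b, c, d, f}
  B6:  IN={a, b, c, d, f}  OUT={d, f}
  B7:  IN={d, f}  OUT={d}
  B8:  IN={d}  OUT={}

Merge at B3: OUT[B3] = IN[B4] = {a, b, c, f}
Applying B3's transfer function to that OUT value gives IN[B3] (row B3 above).

Answer: {a, b, c, d}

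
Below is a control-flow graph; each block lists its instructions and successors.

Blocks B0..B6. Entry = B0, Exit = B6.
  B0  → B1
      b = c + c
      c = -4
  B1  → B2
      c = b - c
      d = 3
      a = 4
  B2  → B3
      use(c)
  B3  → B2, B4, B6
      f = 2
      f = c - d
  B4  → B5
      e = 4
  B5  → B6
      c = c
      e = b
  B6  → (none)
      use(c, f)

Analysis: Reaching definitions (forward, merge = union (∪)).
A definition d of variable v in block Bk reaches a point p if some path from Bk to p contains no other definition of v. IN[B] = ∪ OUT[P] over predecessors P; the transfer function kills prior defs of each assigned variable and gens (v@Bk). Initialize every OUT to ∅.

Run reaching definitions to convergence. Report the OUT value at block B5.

Answer: {a@B1, b@B0, c@B5, d@B1, e@B5, f@B3}

Derivation:
Fixpoint table:
  B0: | IN={} | OUT={b@B0, c@B0}
  B1: | IN={b@B0, c@B0} | OUT={a@B1, b@B0, c@B1, d@B1}
  B2: | IN={a@B1, b@B0, c@B1, d@B1, f@B3} | OUT={a@B1, b@B0, c@B1, d@B1, f@B3}
  B3: | IN={a@B1, b@B0, c@B1, d@B1, f@B3} | OUT={a@B1, b@B0, c@B1, d@B1, f@B3}
  B4: | IN={a@B1, b@B0, c@B1, d@B1, f@B3} | OUT={a@B1, b@B0, c@B1, d@B1, e@B4, f@B3}
  B5: | IN={a@B1, b@B0, c@B1, d@B1, e@B4, f@B3} | OUT={a@B1, b@B0, c@B5, d@B1, e@B5, f@B3}
  B6: | IN={a@B1, b@B0, c@B1, c@B5, d@B1, e@B5, f@B3} | OUT={a@B1, b@B0, c@B1, c@B5, d@B1, e@B5, f@B3}

Merge at B5: IN[B5] = OUT[B4] = {a@B1, b@B0, c@B1, d@B1, e@B4, f@B3}
Applying B5's transfer function to that IN value gives OUT[B5] (row B5 above).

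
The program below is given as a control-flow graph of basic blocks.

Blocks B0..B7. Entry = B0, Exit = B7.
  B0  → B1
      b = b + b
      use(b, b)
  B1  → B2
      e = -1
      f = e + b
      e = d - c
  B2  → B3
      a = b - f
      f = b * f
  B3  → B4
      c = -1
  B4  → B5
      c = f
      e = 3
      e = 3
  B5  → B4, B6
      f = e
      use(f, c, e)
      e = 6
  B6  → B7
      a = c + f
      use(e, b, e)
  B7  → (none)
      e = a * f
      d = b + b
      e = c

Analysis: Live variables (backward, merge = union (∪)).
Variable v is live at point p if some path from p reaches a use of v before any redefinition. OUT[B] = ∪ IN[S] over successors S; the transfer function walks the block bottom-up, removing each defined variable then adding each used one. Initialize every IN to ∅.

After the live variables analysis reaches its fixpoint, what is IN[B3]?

Per-block solution:
  B0:  IN={b, c, d}  OUT={b, c, d}
  B1:  IN={b, c, d}  OUT={b, f}
  B2:  IN={b, f}  OUT={b, f}
  B3:  IN={b, f}  OUT={b, f}
  B4:  IN={b, f}  OUT={b, c, e}
  B5:  IN={b, c, e}  OUT={b, c, e, f}
  B6:  IN={b, c, e, f}  OUT={a, b, c, f}
  B7:  IN={a, b, c, f}  OUT={}

Merge at B3: OUT[B3] = IN[B4] = {b, f}
Applying B3's transfer function to that OUT value gives IN[B3] (row B3 above).

Answer: {b, f}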